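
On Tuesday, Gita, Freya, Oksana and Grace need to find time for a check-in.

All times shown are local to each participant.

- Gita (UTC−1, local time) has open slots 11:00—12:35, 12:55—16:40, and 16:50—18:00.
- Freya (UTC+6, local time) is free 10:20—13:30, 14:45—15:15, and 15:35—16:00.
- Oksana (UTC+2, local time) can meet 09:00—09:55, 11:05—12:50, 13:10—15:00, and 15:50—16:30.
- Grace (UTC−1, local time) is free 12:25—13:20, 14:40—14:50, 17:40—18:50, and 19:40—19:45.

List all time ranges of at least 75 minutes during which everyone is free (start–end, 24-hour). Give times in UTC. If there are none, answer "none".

Gita → UTC: 12:00–13:35, 13:55–17:40, 17:50–19:00.
Freya → UTC: 04:20–07:30, 08:45–09:15, 09:35–10:00.
Oksana → UTC: 07:00–07:55, 09:05–10:50, 11:10–13:00, 13:50–14:30.
Grace → UTC: 13:25–14:20, 15:40–15:50, 18:40–19:50, 20:40–20:45.
Gita ∩ Freya: (none).
Gita ∩ Freya ∩ Oksana: (none).
Gita ∩ Freya ∩ Oksana ∩ Grace: (none).
Windows ≥ 75 min: (none).

none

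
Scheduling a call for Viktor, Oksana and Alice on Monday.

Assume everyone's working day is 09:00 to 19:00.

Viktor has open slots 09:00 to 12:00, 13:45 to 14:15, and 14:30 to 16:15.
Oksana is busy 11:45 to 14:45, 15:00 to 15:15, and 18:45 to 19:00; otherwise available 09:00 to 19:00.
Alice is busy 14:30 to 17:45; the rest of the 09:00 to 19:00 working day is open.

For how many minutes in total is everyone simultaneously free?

Oksana free within 09:00–19:00: 09:00–11:45, 14:45–15:00, 15:15–18:45.
Alice free within 09:00–19:00: 09:00–14:30, 17:45–19:00.
Viktor ∩ Oksana: 09:00–11:45, 14:45–15:00, 15:15–16:15.
Viktor ∩ Oksana ∩ Alice: 09:00–11:45.
Total common minutes: 165.

165 minutes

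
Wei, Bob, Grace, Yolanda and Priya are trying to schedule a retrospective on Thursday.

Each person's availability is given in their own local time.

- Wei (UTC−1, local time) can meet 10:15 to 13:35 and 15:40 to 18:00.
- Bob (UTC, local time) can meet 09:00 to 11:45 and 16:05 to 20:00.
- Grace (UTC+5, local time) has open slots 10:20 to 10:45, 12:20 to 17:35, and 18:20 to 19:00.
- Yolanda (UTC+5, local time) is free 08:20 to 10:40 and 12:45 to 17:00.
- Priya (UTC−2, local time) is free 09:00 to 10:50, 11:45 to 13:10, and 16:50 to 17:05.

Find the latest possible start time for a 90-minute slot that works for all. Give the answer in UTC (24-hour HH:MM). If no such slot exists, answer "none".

none

Wei → UTC: 11:15–14:35, 16:40–19:00.
Bob → UTC: 09:00–11:45, 16:05–20:00.
Grace → UTC: 05:20–05:45, 07:20–12:35, 13:20–14:00.
Yolanda → UTC: 03:20–05:40, 07:45–12:00.
Priya → UTC: 11:00–12:50, 13:45–15:10, 18:50–19:05.
Wei ∩ Bob: 11:15–11:45, 16:40–19:00.
Wei ∩ Bob ∩ Grace: 11:15–11:45.
Wei ∩ Bob ∩ Grace ∩ Yolanda: 11:15–11:45.
Wei ∩ Bob ∩ Grace ∩ Yolanda ∩ Priya: 11:15–11:45.
Windows ≥ 90 min: (none).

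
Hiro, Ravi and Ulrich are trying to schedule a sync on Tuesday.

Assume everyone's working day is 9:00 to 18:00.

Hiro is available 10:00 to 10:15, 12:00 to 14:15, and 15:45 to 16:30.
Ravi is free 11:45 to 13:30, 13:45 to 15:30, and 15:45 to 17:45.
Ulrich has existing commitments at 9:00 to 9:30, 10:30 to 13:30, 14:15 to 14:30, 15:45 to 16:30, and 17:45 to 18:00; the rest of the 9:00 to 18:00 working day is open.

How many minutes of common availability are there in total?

Ulrich free within 09:00–18:00: 09:30–10:30, 13:30–14:15, 14:30–15:45, 16:30–17:45.
Hiro ∩ Ravi: 12:00–13:30, 13:45–14:15, 15:45–16:30.
Hiro ∩ Ravi ∩ Ulrich: 13:45–14:15.
Total common minutes: 30.

30 minutes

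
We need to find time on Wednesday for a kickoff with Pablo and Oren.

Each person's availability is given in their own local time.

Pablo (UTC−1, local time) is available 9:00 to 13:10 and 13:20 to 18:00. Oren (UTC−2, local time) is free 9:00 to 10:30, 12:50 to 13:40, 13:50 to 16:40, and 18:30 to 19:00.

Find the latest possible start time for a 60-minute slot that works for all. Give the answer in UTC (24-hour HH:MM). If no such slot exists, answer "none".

Pablo → UTC: 10:00–14:10, 14:20–19:00.
Oren → UTC: 11:00–12:30, 14:50–15:40, 15:50–18:40, 20:30–21:00.
Pablo ∩ Oren: 11:00–12:30, 14:50–15:40, 15:50–18:40.
Windows ≥ 60 min: 11:00–12:30, 15:50–18:40.
Latest start in the last window 15:50–18:40 is 18:40 − 60 min = 17:40.

17:40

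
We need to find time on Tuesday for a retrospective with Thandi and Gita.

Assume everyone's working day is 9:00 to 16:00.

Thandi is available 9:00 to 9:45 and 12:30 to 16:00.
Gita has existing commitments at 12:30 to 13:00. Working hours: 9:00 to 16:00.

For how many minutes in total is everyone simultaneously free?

225 minutes

Gita free within 09:00–16:00: 09:00–12:30, 13:00–16:00.
Thandi ∩ Gita: 09:00–09:45, 13:00–16:00.
Total common minutes: 45 + 180 = 225.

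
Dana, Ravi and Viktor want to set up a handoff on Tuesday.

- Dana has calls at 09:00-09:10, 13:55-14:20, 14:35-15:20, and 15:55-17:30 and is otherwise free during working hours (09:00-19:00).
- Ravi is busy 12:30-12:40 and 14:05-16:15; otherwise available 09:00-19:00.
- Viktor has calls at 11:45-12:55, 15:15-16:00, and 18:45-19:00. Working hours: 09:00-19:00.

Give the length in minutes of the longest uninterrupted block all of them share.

155 minutes

Dana free within 09:00–19:00: 09:10–13:55, 14:20–14:35, 15:20–15:55, 17:30–19:00.
Ravi free within 09:00–19:00: 09:00–12:30, 12:40–14:05, 16:15–19:00.
Viktor free within 09:00–19:00: 09:00–11:45, 12:55–15:15, 16:00–18:45.
Dana ∩ Ravi: 09:10–12:30, 12:40–13:55, 17:30–19:00.
Dana ∩ Ravi ∩ Viktor: 09:10–11:45, 12:55–13:55, 17:30–18:45.
Common window lengths: 155, 60, 75 min; longest is 155.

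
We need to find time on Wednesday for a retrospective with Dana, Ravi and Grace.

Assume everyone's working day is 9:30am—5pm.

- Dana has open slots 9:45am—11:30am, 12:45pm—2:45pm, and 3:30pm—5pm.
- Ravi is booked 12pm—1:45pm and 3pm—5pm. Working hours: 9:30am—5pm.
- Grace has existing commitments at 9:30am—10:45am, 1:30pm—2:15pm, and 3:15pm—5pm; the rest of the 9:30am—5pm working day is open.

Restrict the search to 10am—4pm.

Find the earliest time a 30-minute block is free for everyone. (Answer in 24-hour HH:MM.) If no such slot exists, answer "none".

Ravi free within 09:30–17:00: 09:30–12:00, 13:45–15:00.
Grace free within 09:30–17:00: 10:45–13:30, 14:15–15:15.
Dana ∩ Ravi: 09:45–11:30, 13:45–14:45.
Dana ∩ Ravi ∩ Grace: 10:45–11:30, 14:15–14:45.
Restricted to 10:00–16:00: 10:45–11:30, 14:15–14:45.
Windows ≥ 30 min: 10:45–11:30, 14:15–14:45.
Earliest such window starts at 10:45.

10:45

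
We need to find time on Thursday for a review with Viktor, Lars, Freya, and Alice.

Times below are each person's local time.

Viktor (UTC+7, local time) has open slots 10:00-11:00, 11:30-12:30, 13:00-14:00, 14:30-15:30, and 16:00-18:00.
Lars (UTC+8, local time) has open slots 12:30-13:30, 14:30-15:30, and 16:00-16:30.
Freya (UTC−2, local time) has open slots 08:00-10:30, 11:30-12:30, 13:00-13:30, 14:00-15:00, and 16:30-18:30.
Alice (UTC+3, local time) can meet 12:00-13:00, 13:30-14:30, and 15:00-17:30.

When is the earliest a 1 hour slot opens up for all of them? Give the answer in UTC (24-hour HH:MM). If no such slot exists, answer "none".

none

Viktor → UTC: 03:00–04:00, 04:30–05:30, 06:00–07:00, 07:30–08:30, 09:00–11:00.
Lars → UTC: 04:30–05:30, 06:30–07:30, 08:00–08:30.
Freya → UTC: 10:00–12:30, 13:30–14:30, 15:00–15:30, 16:00–17:00, 18:30–20:30.
Alice → UTC: 09:00–10:00, 10:30–11:30, 12:00–14:30.
Viktor ∩ Lars: 04:30–05:30, 06:30–07:00, 08:00–08:30.
Viktor ∩ Lars ∩ Freya: (none).
Viktor ∩ Lars ∩ Freya ∩ Alice: (none).
Windows ≥ 60 min: (none).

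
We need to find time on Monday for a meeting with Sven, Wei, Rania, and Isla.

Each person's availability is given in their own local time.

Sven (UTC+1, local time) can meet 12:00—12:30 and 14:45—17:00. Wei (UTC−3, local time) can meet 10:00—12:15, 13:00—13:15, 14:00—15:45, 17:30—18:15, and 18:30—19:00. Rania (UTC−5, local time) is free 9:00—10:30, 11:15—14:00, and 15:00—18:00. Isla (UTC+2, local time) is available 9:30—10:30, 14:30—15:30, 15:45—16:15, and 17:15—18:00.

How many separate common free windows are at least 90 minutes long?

Sven → UTC: 11:00–11:30, 13:45–16:00.
Wei → UTC: 13:00–15:15, 16:00–16:15, 17:00–18:45, 20:30–21:15, 21:30–22:00.
Rania → UTC: 14:00–15:30, 16:15–19:00, 20:00–23:00.
Isla → UTC: 07:30–08:30, 12:30–13:30, 13:45–14:15, 15:15–16:00.
Sven ∩ Wei: 13:45–15:15.
Sven ∩ Wei ∩ Rania: 14:00–15:15.
Sven ∩ Wei ∩ Rania ∩ Isla: 14:00–14:15.
Windows ≥ 90 min: (none).
That's 0 windows.

0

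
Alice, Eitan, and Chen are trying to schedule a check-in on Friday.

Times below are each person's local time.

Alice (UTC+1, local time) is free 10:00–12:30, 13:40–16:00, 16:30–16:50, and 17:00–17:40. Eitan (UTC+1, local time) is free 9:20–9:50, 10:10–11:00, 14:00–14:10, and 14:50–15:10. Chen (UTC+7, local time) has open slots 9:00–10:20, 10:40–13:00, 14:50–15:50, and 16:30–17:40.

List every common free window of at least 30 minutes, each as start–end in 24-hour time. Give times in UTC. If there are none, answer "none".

09:30–10:00

Alice → UTC: 09:00–11:30, 12:40–15:00, 15:30–15:50, 16:00–16:40.
Eitan → UTC: 08:20–08:50, 09:10–10:00, 13:00–13:10, 13:50–14:10.
Chen → UTC: 02:00–03:20, 03:40–06:00, 07:50–08:50, 09:30–10:40.
Alice ∩ Eitan: 09:10–10:00, 13:00–13:10, 13:50–14:10.
Alice ∩ Eitan ∩ Chen: 09:30–10:00.
Windows ≥ 30 min: 09:30–10:00.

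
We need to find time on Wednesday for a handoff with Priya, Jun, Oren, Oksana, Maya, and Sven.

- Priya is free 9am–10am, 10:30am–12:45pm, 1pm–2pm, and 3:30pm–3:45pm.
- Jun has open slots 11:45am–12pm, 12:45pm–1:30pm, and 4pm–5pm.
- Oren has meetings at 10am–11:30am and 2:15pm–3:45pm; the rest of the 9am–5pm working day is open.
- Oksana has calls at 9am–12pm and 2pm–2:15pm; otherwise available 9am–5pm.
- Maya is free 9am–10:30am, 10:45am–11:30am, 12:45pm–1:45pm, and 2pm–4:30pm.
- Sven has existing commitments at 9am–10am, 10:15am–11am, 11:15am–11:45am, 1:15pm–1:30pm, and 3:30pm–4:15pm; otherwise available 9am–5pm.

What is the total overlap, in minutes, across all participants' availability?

Oren free within 09:00–17:00: 09:00–10:00, 11:30–14:15, 15:45–17:00.
Oksana free within 09:00–17:00: 12:00–14:00, 14:15–17:00.
Sven free within 09:00–17:00: 10:00–10:15, 11:00–11:15, 11:45–13:15, 13:30–15:30, 16:15–17:00.
Priya ∩ Jun: 11:45–12:00, 13:00–13:30.
Priya ∩ Jun ∩ Oren: 11:45–12:00, 13:00–13:30.
Priya ∩ Jun ∩ Oren ∩ Oksana: 13:00–13:30.
Priya ∩ Jun ∩ Oren ∩ Oksana ∩ Maya: 13:00–13:30.
Priya ∩ Jun ∩ Oren ∩ Oksana ∩ Maya ∩ Sven: 13:00–13:15.
Total common minutes: 15.

15 minutes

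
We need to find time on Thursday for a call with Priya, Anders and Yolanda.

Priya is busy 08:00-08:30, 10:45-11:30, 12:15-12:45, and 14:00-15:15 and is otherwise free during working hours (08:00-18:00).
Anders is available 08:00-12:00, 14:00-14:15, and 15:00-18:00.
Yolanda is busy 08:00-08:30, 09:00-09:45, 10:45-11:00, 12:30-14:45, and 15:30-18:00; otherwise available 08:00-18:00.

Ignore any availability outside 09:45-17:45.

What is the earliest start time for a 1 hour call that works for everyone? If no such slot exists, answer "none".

09:45

Priya free within 08:00–18:00: 08:30–10:45, 11:30–12:15, 12:45–14:00, 15:15–18:00.
Yolanda free within 08:00–18:00: 08:30–09:00, 09:45–10:45, 11:00–12:30, 14:45–15:30.
Priya ∩ Anders: 08:30–10:45, 11:30–12:00, 15:15–18:00.
Priya ∩ Anders ∩ Yolanda: 08:30–09:00, 09:45–10:45, 11:30–12:00, 15:15–15:30.
Restricted to 09:45–17:45: 09:45–10:45, 11:30–12:00, 15:15–15:30.
Windows ≥ 60 min: 09:45–10:45.
Earliest such window starts at 09:45.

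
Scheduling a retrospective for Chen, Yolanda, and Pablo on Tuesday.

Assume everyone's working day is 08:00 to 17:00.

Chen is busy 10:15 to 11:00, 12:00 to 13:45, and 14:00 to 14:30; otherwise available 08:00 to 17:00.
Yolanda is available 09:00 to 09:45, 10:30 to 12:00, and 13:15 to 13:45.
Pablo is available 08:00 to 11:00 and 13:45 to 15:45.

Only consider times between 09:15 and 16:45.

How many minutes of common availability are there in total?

Chen free within 08:00–17:00: 08:00–10:15, 11:00–12:00, 13:45–14:00, 14:30–17:00.
Chen ∩ Yolanda: 09:00–09:45, 11:00–12:00.
Chen ∩ Yolanda ∩ Pablo: 09:00–09:45.
Restricted to 09:15–16:45: 09:15–09:45.
Total common minutes: 30.

30 minutes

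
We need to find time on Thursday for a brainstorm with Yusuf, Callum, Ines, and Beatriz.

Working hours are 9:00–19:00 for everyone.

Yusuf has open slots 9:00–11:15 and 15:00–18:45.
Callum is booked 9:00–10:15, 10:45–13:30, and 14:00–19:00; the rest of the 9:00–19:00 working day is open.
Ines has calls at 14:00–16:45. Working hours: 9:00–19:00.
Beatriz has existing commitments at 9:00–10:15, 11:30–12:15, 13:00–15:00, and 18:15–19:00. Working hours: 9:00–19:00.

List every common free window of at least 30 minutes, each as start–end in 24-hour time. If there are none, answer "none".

Callum free within 09:00–19:00: 10:15–10:45, 13:30–14:00.
Ines free within 09:00–19:00: 09:00–14:00, 16:45–19:00.
Beatriz free within 09:00–19:00: 10:15–11:30, 12:15–13:00, 15:00–18:15.
Yusuf ∩ Callum: 10:15–10:45.
Yusuf ∩ Callum ∩ Ines: 10:15–10:45.
Yusuf ∩ Callum ∩ Ines ∩ Beatriz: 10:15–10:45.
Windows ≥ 30 min: 10:15–10:45.

10:15–10:45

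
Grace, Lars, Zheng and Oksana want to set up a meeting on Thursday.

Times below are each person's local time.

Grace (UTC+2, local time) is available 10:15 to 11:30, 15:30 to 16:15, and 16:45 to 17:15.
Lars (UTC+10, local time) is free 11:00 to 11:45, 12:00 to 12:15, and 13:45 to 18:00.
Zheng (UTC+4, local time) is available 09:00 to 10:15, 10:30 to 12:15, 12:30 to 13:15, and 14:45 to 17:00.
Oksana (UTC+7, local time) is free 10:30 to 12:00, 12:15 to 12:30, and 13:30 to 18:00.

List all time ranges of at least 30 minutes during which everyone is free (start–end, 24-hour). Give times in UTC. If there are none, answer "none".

Grace → UTC: 08:15–09:30, 13:30–14:15, 14:45–15:15.
Lars → UTC: 01:00–01:45, 02:00–02:15, 03:45–08:00.
Zheng → UTC: 05:00–06:15, 06:30–08:15, 08:30–09:15, 10:45–13:00.
Oksana → UTC: 03:30–05:00, 05:15–05:30, 06:30–11:00.
Grace ∩ Lars: (none).
Grace ∩ Lars ∩ Zheng: (none).
Grace ∩ Lars ∩ Zheng ∩ Oksana: (none).
Windows ≥ 30 min: (none).

none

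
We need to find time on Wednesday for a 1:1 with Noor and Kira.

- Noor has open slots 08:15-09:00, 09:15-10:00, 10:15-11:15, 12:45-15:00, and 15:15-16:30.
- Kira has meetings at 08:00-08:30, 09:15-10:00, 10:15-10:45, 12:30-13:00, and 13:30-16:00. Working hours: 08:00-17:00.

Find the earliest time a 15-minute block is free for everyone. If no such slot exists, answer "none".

Kira free within 08:00–17:00: 08:30–09:15, 10:00–10:15, 10:45–12:30, 13:00–13:30, 16:00–17:00.
Noor ∩ Kira: 08:30–09:00, 10:45–11:15, 13:00–13:30, 16:00–16:30.
Windows ≥ 15 min: 08:30–09:00, 10:45–11:15, 13:00–13:30, 16:00–16:30.
Earliest such window starts at 08:30.

08:30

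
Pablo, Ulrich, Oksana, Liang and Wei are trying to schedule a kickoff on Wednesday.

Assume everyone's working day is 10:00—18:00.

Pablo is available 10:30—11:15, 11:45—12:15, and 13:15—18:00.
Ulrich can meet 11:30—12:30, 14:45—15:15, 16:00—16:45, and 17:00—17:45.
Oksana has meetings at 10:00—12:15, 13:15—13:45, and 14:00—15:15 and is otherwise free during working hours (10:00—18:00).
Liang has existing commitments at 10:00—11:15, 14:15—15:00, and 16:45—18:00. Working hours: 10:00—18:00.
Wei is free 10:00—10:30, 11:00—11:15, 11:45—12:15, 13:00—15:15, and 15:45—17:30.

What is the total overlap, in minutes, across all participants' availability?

45 minutes

Oksana free within 10:00–18:00: 12:15–13:15, 13:45–14:00, 15:15–18:00.
Liang free within 10:00–18:00: 11:15–14:15, 15:00–16:45.
Pablo ∩ Ulrich: 11:45–12:15, 14:45–15:15, 16:00–16:45, 17:00–17:45.
Pablo ∩ Ulrich ∩ Oksana: 16:00–16:45, 17:00–17:45.
Pablo ∩ Ulrich ∩ Oksana ∩ Liang: 16:00–16:45.
Pablo ∩ Ulrich ∩ Oksana ∩ Liang ∩ Wei: 16:00–16:45.
Total common minutes: 45.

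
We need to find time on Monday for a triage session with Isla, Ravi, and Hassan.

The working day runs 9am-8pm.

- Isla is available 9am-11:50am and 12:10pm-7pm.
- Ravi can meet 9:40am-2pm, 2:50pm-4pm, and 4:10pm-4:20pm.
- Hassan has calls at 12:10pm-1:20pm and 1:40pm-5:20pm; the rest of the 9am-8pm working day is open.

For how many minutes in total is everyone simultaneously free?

150 minutes

Hassan free within 09:00–20:00: 09:00–12:10, 13:20–13:40, 17:20–20:00.
Isla ∩ Ravi: 09:40–11:50, 12:10–14:00, 14:50–16:00, 16:10–16:20.
Isla ∩ Ravi ∩ Hassan: 09:40–11:50, 13:20–13:40.
Total common minutes: 130 + 20 = 150.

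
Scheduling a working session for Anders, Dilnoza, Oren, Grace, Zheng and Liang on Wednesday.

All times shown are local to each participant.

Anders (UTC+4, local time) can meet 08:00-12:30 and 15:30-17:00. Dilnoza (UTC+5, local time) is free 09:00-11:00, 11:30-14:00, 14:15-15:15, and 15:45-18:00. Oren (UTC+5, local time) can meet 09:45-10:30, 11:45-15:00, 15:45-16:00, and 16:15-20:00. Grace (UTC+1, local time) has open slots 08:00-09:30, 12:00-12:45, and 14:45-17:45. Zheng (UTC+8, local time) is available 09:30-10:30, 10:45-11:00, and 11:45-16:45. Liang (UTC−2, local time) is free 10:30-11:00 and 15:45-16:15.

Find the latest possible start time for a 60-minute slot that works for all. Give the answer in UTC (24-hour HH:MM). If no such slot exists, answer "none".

Anders → UTC: 04:00–08:30, 11:30–13:00.
Dilnoza → UTC: 04:00–06:00, 06:30–09:00, 09:15–10:15, 10:45–13:00.
Oren → UTC: 04:45–05:30, 06:45–10:00, 10:45–11:00, 11:15–15:00.
Grace → UTC: 07:00–08:30, 11:00–11:45, 13:45–16:45.
Zheng → UTC: 01:30–02:30, 02:45–03:00, 03:45–08:45.
Liang → UTC: 12:30–13:00, 17:45–18:15.
Anders ∩ Dilnoza: 04:00–06:00, 06:30–08:30, 11:30–13:00.
Anders ∩ Dilnoza ∩ Oren: 04:45–05:30, 06:45–08:30, 11:30–13:00.
Anders ∩ Dilnoza ∩ Oren ∩ Grace: 07:00–08:30, 11:30–11:45.
Anders ∩ Dilnoza ∩ Oren ∩ Grace ∩ Zheng: 07:00–08:30.
Anders ∩ Dilnoza ∩ Oren ∩ Grace ∩ Zheng ∩ Liang: (none).
Windows ≥ 60 min: (none).

none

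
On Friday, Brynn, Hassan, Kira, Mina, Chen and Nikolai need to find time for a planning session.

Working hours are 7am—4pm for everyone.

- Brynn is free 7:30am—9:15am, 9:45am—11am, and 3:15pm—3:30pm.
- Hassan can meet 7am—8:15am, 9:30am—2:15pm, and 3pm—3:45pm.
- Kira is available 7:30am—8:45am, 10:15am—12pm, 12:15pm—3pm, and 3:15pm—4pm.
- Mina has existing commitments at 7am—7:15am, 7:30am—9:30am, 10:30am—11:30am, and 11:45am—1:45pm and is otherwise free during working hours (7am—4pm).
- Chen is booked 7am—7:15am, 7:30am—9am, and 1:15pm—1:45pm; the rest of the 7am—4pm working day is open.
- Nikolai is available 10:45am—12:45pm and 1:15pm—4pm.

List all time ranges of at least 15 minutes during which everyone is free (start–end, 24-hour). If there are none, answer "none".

15:15–15:30

Mina free within 07:00–16:00: 07:15–07:30, 09:30–10:30, 11:30–11:45, 13:45–16:00.
Chen free within 07:00–16:00: 07:15–07:30, 09:00–13:15, 13:45–16:00.
Brynn ∩ Hassan: 07:30–08:15, 09:45–11:00, 15:15–15:30.
Brynn ∩ Hassan ∩ Kira: 07:30–08:15, 10:15–11:00, 15:15–15:30.
Brynn ∩ Hassan ∩ Kira ∩ Mina: 10:15–10:30, 15:15–15:30.
Brynn ∩ Hassan ∩ Kira ∩ Mina ∩ Chen: 10:15–10:30, 15:15–15:30.
Brynn ∩ Hassan ∩ Kira ∩ Mina ∩ Chen ∩ Nikolai: 15:15–15:30.
Windows ≥ 15 min: 15:15–15:30.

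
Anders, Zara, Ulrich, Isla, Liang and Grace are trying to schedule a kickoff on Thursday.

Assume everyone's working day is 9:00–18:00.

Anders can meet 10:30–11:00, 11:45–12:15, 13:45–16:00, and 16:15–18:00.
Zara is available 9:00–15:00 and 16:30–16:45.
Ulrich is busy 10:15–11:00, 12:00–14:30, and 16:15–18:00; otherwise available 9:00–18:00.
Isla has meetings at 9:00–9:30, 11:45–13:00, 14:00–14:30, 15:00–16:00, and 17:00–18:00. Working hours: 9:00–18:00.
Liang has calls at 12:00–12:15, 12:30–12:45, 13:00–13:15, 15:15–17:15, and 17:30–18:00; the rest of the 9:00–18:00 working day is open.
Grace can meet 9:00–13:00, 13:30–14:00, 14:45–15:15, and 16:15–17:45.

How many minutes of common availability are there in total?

Ulrich free within 09:00–18:00: 09:00–10:15, 11:00–12:00, 14:30–16:15.
Isla free within 09:00–18:00: 09:30–11:45, 13:00–14:00, 14:30–15:00, 16:00–17:00.
Liang free within 09:00–18:00: 09:00–12:00, 12:15–12:30, 12:45–13:00, 13:15–15:15, 17:15–17:30.
Anders ∩ Zara: 10:30–11:00, 11:45–12:15, 13:45–15:00, 16:30–16:45.
Anders ∩ Zara ∩ Ulrich: 11:45–12:00, 14:30–15:00.
Anders ∩ Zara ∩ Ulrich ∩ Isla: 14:30–15:00.
Anders ∩ Zara ∩ Ulrich ∩ Isla ∩ Liang: 14:30–15:00.
Anders ∩ Zara ∩ Ulrich ∩ Isla ∩ Liang ∩ Grace: 14:45–15:00.
Total common minutes: 15.

15 minutes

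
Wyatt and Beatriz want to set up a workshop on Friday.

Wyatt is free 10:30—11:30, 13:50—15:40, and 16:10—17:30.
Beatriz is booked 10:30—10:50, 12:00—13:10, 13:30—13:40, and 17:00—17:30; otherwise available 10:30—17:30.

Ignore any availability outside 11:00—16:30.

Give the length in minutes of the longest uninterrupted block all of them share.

Beatriz free within 10:30–17:30: 10:50–12:00, 13:10–13:30, 13:40–17:00.
Wyatt ∩ Beatriz: 10:50–11:30, 13:50–15:40, 16:10–17:00.
Restricted to 11:00–16:30: 11:00–11:30, 13:50–15:40, 16:10–16:30.
Common window lengths: 30, 110, 20 min; longest is 110.

110 minutes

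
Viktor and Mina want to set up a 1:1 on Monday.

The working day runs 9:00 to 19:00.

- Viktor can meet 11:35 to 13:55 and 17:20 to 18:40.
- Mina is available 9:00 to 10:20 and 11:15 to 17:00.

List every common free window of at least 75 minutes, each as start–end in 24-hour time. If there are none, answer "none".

11:35–13:55

Viktor ∩ Mina: 11:35–13:55.
Windows ≥ 75 min: 11:35–13:55.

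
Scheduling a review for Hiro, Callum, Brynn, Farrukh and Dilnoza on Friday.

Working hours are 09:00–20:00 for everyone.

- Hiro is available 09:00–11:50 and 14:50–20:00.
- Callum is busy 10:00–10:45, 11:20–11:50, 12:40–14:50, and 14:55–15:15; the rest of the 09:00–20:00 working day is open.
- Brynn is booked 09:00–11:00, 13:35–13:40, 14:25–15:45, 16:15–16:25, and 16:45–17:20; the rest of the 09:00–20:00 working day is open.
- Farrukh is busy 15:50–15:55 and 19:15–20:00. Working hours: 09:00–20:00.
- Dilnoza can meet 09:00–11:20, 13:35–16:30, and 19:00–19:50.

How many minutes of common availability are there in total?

65 minutes

Callum free within 09:00–20:00: 09:00–10:00, 10:45–11:20, 11:50–12:40, 14:50–14:55, 15:15–20:00.
Brynn free within 09:00–20:00: 11:00–13:35, 13:40–14:25, 15:45–16:15, 16:25–16:45, 17:20–20:00.
Farrukh free within 09:00–20:00: 09:00–15:50, 15:55–19:15.
Hiro ∩ Callum: 09:00–10:00, 10:45–11:20, 14:50–14:55, 15:15–20:00.
Hiro ∩ Callum ∩ Brynn: 11:00–11:20, 15:45–16:15, 16:25–16:45, 17:20–20:00.
Hiro ∩ Callum ∩ Brynn ∩ Farrukh: 11:00–11:20, 15:45–15:50, 15:55–16:15, 16:25–16:45, 17:20–19:15.
Hiro ∩ Callum ∩ Brynn ∩ Farrukh ∩ Dilnoza: 11:00–11:20, 15:45–15:50, 15:55–16:15, 16:25–16:30, 19:00–19:15.
Total common minutes: 20 + 5 + 20 + 5 + 15 = 65.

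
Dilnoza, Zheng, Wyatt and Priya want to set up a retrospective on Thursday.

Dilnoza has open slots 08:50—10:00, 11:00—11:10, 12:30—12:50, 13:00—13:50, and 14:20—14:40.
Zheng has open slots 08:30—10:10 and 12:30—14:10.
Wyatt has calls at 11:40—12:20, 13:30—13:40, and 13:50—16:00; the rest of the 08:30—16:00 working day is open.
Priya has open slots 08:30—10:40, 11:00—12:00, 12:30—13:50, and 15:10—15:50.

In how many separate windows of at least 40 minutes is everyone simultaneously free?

1

Wyatt free within 08:30–16:00: 08:30–11:40, 12:20–13:30, 13:40–13:50.
Dilnoza ∩ Zheng: 08:50–10:00, 12:30–12:50, 13:00–13:50.
Dilnoza ∩ Zheng ∩ Wyatt: 08:50–10:00, 12:30–12:50, 13:00–13:30, 13:40–13:50.
Dilnoza ∩ Zheng ∩ Wyatt ∩ Priya: 08:50–10:00, 12:30–12:50, 13:00–13:30, 13:40–13:50.
Windows ≥ 40 min: 08:50–10:00.
That's 1 window.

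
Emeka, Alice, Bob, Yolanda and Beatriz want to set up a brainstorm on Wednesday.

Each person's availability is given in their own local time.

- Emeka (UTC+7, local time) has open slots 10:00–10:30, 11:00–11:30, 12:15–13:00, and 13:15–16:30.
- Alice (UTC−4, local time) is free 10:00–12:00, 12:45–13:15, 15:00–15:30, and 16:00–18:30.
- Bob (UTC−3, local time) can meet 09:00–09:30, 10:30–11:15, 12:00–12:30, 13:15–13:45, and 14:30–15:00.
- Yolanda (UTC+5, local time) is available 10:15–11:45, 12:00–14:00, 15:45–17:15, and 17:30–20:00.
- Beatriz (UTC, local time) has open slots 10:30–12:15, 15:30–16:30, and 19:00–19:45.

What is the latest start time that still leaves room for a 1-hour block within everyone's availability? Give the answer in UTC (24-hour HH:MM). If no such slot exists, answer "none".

Emeka → UTC: 03:00–03:30, 04:00–04:30, 05:15–06:00, 06:15–09:30.
Alice → UTC: 14:00–16:00, 16:45–17:15, 19:00–19:30, 20:00–22:30.
Bob → UTC: 12:00–12:30, 13:30–14:15, 15:00–15:30, 16:15–16:45, 17:30–18:00.
Yolanda → UTC: 05:15–06:45, 07:00–09:00, 10:45–12:15, 12:30–15:00.
Beatriz → UTC: 10:30–12:15, 15:30–16:30, 19:00–19:45.
Emeka ∩ Alice: (none).
Emeka ∩ Alice ∩ Bob: (none).
Emeka ∩ Alice ∩ Bob ∩ Yolanda: (none).
Emeka ∩ Alice ∩ Bob ∩ Yolanda ∩ Beatriz: (none).
Windows ≥ 60 min: (none).

none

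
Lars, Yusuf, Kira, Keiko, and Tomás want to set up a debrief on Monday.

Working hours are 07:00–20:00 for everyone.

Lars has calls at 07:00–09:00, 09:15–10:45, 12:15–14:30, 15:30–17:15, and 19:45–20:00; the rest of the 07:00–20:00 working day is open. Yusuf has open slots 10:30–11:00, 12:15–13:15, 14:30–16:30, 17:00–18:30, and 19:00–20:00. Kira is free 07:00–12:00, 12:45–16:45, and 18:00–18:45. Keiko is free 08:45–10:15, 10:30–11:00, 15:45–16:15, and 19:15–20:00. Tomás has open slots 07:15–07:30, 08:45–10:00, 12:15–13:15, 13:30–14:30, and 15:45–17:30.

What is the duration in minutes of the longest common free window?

0 minutes

Lars free within 07:00–20:00: 09:00–09:15, 10:45–12:15, 14:30–15:30, 17:15–19:45.
Lars ∩ Yusuf: 10:45–11:00, 14:30–15:30, 17:15–18:30, 19:00–19:45.
Lars ∩ Yusuf ∩ Kira: 10:45–11:00, 14:30–15:30, 18:00–18:30.
Lars ∩ Yusuf ∩ Kira ∩ Keiko: 10:45–11:00.
Lars ∩ Yusuf ∩ Kira ∩ Keiko ∩ Tomás: (none).
No common window.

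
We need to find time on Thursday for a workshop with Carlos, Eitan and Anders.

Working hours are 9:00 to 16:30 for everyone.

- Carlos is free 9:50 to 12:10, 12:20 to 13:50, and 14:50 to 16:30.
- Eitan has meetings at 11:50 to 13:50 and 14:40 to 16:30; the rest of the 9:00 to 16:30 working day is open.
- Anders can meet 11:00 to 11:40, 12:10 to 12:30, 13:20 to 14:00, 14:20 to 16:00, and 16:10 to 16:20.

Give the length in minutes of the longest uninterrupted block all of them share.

40 minutes

Eitan free within 09:00–16:30: 09:00–11:50, 13:50–14:40.
Carlos ∩ Eitan: 09:50–11:50.
Carlos ∩ Eitan ∩ Anders: 11:00–11:40.
Single common window of 40 minutes.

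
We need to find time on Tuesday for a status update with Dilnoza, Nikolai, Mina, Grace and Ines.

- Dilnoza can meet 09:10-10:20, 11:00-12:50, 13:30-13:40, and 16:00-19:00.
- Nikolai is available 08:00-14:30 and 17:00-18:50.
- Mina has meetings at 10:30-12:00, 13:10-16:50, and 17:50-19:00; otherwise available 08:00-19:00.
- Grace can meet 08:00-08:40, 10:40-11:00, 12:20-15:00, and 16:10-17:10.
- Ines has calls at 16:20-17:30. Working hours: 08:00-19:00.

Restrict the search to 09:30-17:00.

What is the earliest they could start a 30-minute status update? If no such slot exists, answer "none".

Mina free within 08:00–19:00: 08:00–10:30, 12:00–13:10, 16:50–17:50.
Ines free within 08:00–19:00: 08:00–16:20, 17:30–19:00.
Dilnoza ∩ Nikolai: 09:10–10:20, 11:00–12:50, 13:30–13:40, 17:00–18:50.
Dilnoza ∩ Nikolai ∩ Mina: 09:10–10:20, 12:00–12:50, 17:00–17:50.
Dilnoza ∩ Nikolai ∩ Mina ∩ Grace: 12:20–12:50, 17:00–17:10.
Dilnoza ∩ Nikolai ∩ Mina ∩ Grace ∩ Ines: 12:20–12:50.
Restricted to 09:30–17:00: 12:20–12:50.
Windows ≥ 30 min: 12:20–12:50.
Earliest such window starts at 12:20.

12:20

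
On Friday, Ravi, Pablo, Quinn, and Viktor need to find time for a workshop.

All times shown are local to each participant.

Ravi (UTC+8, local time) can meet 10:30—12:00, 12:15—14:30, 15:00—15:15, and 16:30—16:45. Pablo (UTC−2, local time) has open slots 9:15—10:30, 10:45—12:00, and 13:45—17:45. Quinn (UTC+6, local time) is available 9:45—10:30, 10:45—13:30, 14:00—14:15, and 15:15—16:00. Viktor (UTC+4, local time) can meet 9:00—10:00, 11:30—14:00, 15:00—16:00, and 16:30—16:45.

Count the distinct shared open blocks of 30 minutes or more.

0

Ravi → UTC: 02:30–04:00, 04:15–06:30, 07:00–07:15, 08:30–08:45.
Pablo → UTC: 11:15–12:30, 12:45–14:00, 15:45–19:45.
Quinn → UTC: 03:45–04:30, 04:45–07:30, 08:00–08:15, 09:15–10:00.
Viktor → UTC: 05:00–06:00, 07:30–10:00, 11:00–12:00, 12:30–12:45.
Ravi ∩ Pablo: (none).
Ravi ∩ Pablo ∩ Quinn: (none).
Ravi ∩ Pablo ∩ Quinn ∩ Viktor: (none).
Windows ≥ 30 min: (none).
That's 0 windows.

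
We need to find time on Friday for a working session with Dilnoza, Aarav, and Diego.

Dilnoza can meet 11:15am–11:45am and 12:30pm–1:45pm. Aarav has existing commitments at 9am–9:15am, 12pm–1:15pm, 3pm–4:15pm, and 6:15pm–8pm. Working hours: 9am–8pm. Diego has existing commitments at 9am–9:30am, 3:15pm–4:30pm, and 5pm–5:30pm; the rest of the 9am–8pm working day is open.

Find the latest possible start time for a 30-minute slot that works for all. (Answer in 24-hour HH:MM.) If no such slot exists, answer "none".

Aarav free within 09:00–20:00: 09:15–12:00, 13:15–15:00, 16:15–18:15.
Diego free within 09:00–20:00: 09:30–15:15, 16:30–17:00, 17:30–20:00.
Dilnoza ∩ Aarav: 11:15–11:45, 13:15–13:45.
Dilnoza ∩ Aarav ∩ Diego: 11:15–11:45, 13:15–13:45.
Windows ≥ 30 min: 11:15–11:45, 13:15–13:45.
Latest start in the last window 13:15–13:45 is 13:45 − 30 min = 13:15.

13:15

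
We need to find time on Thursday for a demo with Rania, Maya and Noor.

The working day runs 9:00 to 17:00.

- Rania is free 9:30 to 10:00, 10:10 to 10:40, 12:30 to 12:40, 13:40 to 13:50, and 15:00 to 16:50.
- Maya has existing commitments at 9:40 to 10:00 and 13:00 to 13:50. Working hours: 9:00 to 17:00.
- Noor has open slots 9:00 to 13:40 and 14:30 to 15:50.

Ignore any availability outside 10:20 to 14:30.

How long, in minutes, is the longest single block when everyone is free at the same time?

20 minutes

Maya free within 09:00–17:00: 09:00–09:40, 10:00–13:00, 13:50–17:00.
Rania ∩ Maya: 09:30–09:40, 10:10–10:40, 12:30–12:40, 15:00–16:50.
Rania ∩ Maya ∩ Noor: 09:30–09:40, 10:10–10:40, 12:30–12:40, 15:00–15:50.
Restricted to 10:20–14:30: 10:20–10:40, 12:30–12:40.
Common window lengths: 20, 10 min; longest is 20.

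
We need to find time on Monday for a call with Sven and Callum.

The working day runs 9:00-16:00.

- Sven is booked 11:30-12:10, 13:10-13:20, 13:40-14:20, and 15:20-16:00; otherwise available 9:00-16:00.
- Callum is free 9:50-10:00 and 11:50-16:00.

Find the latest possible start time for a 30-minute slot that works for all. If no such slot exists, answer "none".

Sven free within 09:00–16:00: 09:00–11:30, 12:10–13:10, 13:20–13:40, 14:20–15:20.
Sven ∩ Callum: 09:50–10:00, 12:10–13:10, 13:20–13:40, 14:20–15:20.
Windows ≥ 30 min: 12:10–13:10, 14:20–15:20.
Latest start in the last window 14:20–15:20 is 15:20 − 30 min = 14:50.

14:50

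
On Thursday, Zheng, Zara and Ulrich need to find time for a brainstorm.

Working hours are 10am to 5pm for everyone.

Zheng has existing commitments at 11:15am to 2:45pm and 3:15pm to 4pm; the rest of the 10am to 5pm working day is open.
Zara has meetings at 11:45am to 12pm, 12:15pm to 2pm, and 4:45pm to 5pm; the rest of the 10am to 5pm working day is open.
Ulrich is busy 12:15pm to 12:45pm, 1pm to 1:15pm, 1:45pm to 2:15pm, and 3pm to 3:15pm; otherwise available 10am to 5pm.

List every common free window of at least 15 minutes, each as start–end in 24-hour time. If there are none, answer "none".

10:00–11:15, 14:45–15:00, 16:00–16:45

Zheng free within 10:00–17:00: 10:00–11:15, 14:45–15:15, 16:00–17:00.
Zara free within 10:00–17:00: 10:00–11:45, 12:00–12:15, 14:00–16:45.
Ulrich free within 10:00–17:00: 10:00–12:15, 12:45–13:00, 13:15–13:45, 14:15–15:00, 15:15–17:00.
Zheng ∩ Zara: 10:00–11:15, 14:45–15:15, 16:00–16:45.
Zheng ∩ Zara ∩ Ulrich: 10:00–11:15, 14:45–15:00, 16:00–16:45.
Windows ≥ 15 min: 10:00–11:15, 14:45–15:00, 16:00–16:45.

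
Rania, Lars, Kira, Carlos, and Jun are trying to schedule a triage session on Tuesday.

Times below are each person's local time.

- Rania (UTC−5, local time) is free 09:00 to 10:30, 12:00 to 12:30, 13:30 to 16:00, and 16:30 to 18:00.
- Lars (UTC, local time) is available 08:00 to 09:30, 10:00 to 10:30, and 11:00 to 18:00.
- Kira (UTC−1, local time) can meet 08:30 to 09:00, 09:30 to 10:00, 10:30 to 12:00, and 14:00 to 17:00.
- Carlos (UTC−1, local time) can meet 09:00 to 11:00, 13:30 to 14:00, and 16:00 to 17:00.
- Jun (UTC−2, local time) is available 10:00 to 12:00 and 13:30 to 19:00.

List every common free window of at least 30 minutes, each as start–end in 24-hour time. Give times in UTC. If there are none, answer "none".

17:00–17:30

Rania → UTC: 14:00–15:30, 17:00–17:30, 18:30–21:00, 21:30–23:00.
Lars → UTC: 08:00–09:30, 10:00–10:30, 11:00–18:00.
Kira → UTC: 09:30–10:00, 10:30–11:00, 11:30–13:00, 15:00–18:00.
Carlos → UTC: 10:00–12:00, 14:30–15:00, 17:00–18:00.
Jun → UTC: 12:00–14:00, 15:30–21:00.
Rania ∩ Lars: 14:00–15:30, 17:00–17:30.
Rania ∩ Lars ∩ Kira: 15:00–15:30, 17:00–17:30.
Rania ∩ Lars ∩ Kira ∩ Carlos: 17:00–17:30.
Rania ∩ Lars ∩ Kira ∩ Carlos ∩ Jun: 17:00–17:30.
Windows ≥ 30 min: 17:00–17:30.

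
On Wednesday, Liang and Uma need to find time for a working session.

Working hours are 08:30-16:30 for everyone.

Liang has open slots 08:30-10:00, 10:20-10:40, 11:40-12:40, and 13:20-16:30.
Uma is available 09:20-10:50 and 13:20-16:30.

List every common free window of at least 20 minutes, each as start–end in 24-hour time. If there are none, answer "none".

Liang ∩ Uma: 09:20–10:00, 10:20–10:40, 13:20–16:30.
Windows ≥ 20 min: 09:20–10:00, 10:20–10:40, 13:20–16:30.

09:20–10:00, 10:20–10:40, 13:20–16:30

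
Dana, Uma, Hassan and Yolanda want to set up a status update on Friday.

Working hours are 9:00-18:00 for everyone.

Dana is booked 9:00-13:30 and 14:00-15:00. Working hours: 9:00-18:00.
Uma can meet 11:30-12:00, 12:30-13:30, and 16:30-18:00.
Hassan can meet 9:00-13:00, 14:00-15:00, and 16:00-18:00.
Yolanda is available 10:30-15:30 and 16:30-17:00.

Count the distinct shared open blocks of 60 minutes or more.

Dana free within 09:00–18:00: 13:30–14:00, 15:00–18:00.
Dana ∩ Uma: 16:30–18:00.
Dana ∩ Uma ∩ Hassan: 16:30–18:00.
Dana ∩ Uma ∩ Hassan ∩ Yolanda: 16:30–17:00.
Windows ≥ 60 min: (none).
That's 0 windows.

0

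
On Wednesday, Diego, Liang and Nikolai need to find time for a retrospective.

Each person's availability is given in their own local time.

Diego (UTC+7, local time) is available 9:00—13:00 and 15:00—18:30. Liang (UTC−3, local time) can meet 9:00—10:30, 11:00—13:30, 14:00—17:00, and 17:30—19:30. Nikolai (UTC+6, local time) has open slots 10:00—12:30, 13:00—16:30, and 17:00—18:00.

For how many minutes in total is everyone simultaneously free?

Diego → UTC: 02:00–06:00, 08:00–11:30.
Liang → UTC: 12:00–13:30, 14:00–16:30, 17:00–20:00, 20:30–22:30.
Nikolai → UTC: 04:00–06:30, 07:00–10:30, 11:00–12:00.
Diego ∩ Liang: (none).
Diego ∩ Liang ∩ Nikolai: (none).
Total common minutes: 0.

0 minutes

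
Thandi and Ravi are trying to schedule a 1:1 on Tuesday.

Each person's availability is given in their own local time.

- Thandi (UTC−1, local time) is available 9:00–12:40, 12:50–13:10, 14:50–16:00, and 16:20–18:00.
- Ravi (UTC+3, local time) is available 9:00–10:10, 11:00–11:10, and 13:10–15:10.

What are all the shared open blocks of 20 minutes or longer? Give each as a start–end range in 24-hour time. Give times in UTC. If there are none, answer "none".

Thandi → UTC: 10:00–13:40, 13:50–14:10, 15:50–17:00, 17:20–19:00.
Ravi → UTC: 06:00–07:10, 08:00–08:10, 10:10–12:10.
Thandi ∩ Ravi: 10:10–12:10.
Windows ≥ 20 min: 10:10–12:10.

10:10–12:10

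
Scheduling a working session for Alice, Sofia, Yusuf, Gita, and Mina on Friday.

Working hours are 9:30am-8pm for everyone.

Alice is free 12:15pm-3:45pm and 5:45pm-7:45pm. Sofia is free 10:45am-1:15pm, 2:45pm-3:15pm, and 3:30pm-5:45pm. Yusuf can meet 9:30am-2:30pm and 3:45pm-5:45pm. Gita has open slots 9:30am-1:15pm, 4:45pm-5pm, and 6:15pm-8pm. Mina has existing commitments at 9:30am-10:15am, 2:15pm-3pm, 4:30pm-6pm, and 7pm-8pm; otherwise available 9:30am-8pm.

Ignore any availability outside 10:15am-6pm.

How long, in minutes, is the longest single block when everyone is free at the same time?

Mina free within 09:30–20:00: 10:15–14:15, 15:00–16:30, 18:00–19:00.
Alice ∩ Sofia: 12:15–13:15, 14:45–15:15, 15:30–15:45.
Alice ∩ Sofia ∩ Yusuf: 12:15–13:15.
Alice ∩ Sofia ∩ Yusuf ∩ Gita: 12:15–13:15.
Alice ∩ Sofia ∩ Yusuf ∩ Gita ∩ Mina: 12:15–13:15.
Restricted to 10:15–18:00: 12:15–13:15.
Single common window of 60 minutes.

60 minutes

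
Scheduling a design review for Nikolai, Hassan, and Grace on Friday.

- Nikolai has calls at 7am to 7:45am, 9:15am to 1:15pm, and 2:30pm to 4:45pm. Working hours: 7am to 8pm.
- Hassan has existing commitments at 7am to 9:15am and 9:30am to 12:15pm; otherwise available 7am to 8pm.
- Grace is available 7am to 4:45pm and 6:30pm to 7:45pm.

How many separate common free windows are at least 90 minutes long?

Nikolai free within 07:00–20:00: 07:45–09:15, 13:15–14:30, 16:45–20:00.
Hassan free within 07:00–20:00: 09:15–09:30, 12:15–20:00.
Nikolai ∩ Hassan: 13:15–14:30, 16:45–20:00.
Nikolai ∩ Hassan ∩ Grace: 13:15–14:30, 18:30–19:45.
Windows ≥ 90 min: (none).
That's 0 windows.

0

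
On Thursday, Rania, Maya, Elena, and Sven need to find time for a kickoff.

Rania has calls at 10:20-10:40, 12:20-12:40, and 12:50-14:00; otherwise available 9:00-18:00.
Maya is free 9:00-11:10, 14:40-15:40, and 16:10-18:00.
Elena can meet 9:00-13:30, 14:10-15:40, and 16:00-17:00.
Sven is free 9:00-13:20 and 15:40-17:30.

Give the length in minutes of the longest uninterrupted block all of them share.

80 minutes

Rania free within 09:00–18:00: 09:00–10:20, 10:40–12:20, 12:40–12:50, 14:00–18:00.
Rania ∩ Maya: 09:00–10:20, 10:40–11:10, 14:40–15:40, 16:10–18:00.
Rania ∩ Maya ∩ Elena: 09:00–10:20, 10:40–11:10, 14:40–15:40, 16:10–17:00.
Rania ∩ Maya ∩ Elena ∩ Sven: 09:00–10:20, 10:40–11:10, 16:10–17:00.
Common window lengths: 80, 30, 50 min; longest is 80.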